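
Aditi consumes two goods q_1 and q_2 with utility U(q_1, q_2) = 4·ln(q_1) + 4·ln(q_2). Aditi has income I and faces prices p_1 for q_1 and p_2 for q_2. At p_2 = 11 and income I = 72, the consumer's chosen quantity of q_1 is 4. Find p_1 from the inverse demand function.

p_1 = 9

MU_q_1/MU_q_2 = (4·q_2)/(4·q_1); tangency sets this equal to p_1/p_2.
Rearranging, p_2·q_2 = p_1·q_1. Substituting into the budget gives p_1·q_1·(1 + 1) = I.
Demand: q_1*(p_1,p_2,I) = 0.5·I/p_1 and q_2* = 0.5·I/p_2.
Set q_1* = 4 in the demand function and solve for p_1: p_1 = 9.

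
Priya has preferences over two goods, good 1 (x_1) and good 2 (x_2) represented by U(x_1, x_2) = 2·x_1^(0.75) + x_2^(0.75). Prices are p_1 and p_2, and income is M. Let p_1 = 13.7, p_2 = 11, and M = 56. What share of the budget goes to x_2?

share on x_2 = 0.1077

MRS = MU_x_1/MU_x_2 = 2·(x_2/x_1)^(0.25). Set equal to p_1/p_2.
Solve for the ratio: x_2/x_1 = [(1/2)·p_1/p_2]^(4).
With the ratio pinned down, the budget gives x_1* = M/(p_1 + p_2·(x_2/x_1)) and x_2* = (x_2/x_1)·x_1*.
Numerically x_2/x_1 = 0.150381, so x_1* = 56/(13.7 + 11·0.150381) = 3.6472 and x_2* = 0.150381·3.6472 = 0.5485.
Expenditure on x_2: 11·0.5485 = 6.0332; share = 0.1077.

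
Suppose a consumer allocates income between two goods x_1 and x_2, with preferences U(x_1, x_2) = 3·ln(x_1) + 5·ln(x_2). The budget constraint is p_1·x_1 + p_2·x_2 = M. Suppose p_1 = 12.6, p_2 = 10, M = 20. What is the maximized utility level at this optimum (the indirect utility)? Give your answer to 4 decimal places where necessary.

Demand: x_1*(p_1,p_2,M) = 0.375·M/p_1 and x_2* = 0.625·M/p_2.
At p_1=12.6, p_2=10, M=20: x_1* = 0.375·20/12.6 = 0.5952, x_2* = 1.25.
Utility at the optimum: U(0.5952, 1.25) = -0.4407.

V = -0.4407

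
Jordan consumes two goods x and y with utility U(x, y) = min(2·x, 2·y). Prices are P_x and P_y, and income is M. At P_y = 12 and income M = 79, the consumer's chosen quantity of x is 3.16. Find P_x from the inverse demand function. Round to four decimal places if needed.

P_x = 13

Leontief preferences: the optimum is at the kink where x/2 = y/2, i.e. y = x.
Budget: P_x·x + P_y·x = M, so (2·P_x + 2·P_y)·x = 2·M.
Demand: x*(P_x,P_y,M) = 2·M/(2·P_x + 2·P_y), y* = 2·M/(2·P_x + 2·P_y).
Set x* = 3.16 in the demand function and solve for P_x: P_x = 13.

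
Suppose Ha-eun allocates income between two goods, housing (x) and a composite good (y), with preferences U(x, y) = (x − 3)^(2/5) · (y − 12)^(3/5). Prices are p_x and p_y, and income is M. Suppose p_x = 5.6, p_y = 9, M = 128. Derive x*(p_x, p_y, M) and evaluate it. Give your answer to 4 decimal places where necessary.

MRS = (2/3)·(y−12)/(x−3). Tangency with p_x/p_y gives y−12 = (3/2)·(p_x/p_y)·(x−3).
Substituting into the budget: x* = 3 + 0.4·(M − 3·p_x − 12·p_y)/p_x, and y* = 12 + 0.6·(…)/p_y.
Discretionary income = 128 − 3·5.6 − 12·9 = 3.2; x* = 3 + 0.4·3.2/5.6 = 3.2286.

x* = 3.2286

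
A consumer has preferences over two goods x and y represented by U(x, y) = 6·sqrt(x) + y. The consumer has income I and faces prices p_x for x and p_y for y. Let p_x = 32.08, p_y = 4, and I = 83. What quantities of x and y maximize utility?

x* = 0.1399, y* = 19.6278

Utility is quasi-linear in y; the FOC for x is 3/√x = p_x/p_y.
Thus x* = (3·p_y/p_x)² — independent of I — with the rest of income spent on y.
Plugging in: x* = (3·4/32.08)² = 0.1399, y* = 19.6278.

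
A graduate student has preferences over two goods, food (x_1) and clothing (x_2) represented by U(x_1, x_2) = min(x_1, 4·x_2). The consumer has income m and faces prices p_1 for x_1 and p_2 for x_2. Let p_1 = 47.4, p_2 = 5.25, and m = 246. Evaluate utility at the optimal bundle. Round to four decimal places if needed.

Leontief preferences: the optimum is at the kink where x_1/4 = x_2/1, i.e. x_2 = (1/4)·x_1.
Budget: p_1·x_1 + p_2·(1/4)·x_1 = m, so (4·p_1 + p_2)·x_1 = 4·m.
Demand: x_1*(p_1,p_2,m) = 4·m/(4·p_1 + p_2), x_2* = m/(4·p_1 + p_2).
Here 4·47.4 + 5.25 = 194.85, giving x_1* = 5.05 and x_2* = 1.2625.
Utility at the optimum: U(5.05, 1.2625) = 5.05.

V = 5.05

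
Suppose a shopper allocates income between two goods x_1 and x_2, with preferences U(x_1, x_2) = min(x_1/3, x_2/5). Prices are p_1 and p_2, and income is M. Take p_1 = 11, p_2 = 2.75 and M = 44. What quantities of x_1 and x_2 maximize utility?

x_1* = 2.8235, x_2* = 4.7059

Leontief preferences: the optimum is at the kink where x_1/3 = x_2/5, i.e. x_2 = (5/3)·x_1.
Budget: p_1·x_1 + p_2·(5/3)·x_1 = M, so (3·p_1 + 5·p_2)·x_1 = 3·M.
Demand: x_1*(p_1,p_2,M) = 3·M/(3·p_1 + 5·p_2), x_2* = 5·M/(3·p_1 + 5·p_2).
Here 3·11 + 5·2.75 = 46.75, giving x_1* = 2.8235 and x_2* = 4.7059.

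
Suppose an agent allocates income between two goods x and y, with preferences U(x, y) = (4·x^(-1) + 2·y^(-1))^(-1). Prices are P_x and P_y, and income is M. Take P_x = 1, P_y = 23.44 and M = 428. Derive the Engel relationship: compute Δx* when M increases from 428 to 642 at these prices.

Δx* = 48.3785

MU_x ∝ 4·x^(-2), MU_y ∝ 2·y^(-2), so MRS = 2·(y/x)^(2) = P_x/P_y.
Solve for the ratio: y/x = [(1/2)·P_x/P_y]^(0.5).
With the ratio pinned down, the budget gives x* = M/(P_x + P_y·(y/x)) and y* = (y/x)·x*.
Numerically y/x = 0.146052, so x* = 428/(1 + 23.44·0.146052) = 96.7571.
At M' = 642: x* = 145.1356. Change: 145.1356 − 96.7571 = 48.3785.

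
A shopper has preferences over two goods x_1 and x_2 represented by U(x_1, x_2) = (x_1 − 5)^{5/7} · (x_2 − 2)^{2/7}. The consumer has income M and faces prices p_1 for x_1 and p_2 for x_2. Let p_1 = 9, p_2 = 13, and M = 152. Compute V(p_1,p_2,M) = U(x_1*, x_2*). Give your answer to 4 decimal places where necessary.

V = 4.4544

MRS = (5/2)·(x_2−2)/(x_1−5). Tangency with p_1/p_2 gives x_2−2 = (2/5)·(p_1/p_2)·(x_1−5).
After buying the subsistence bundle (5, 2), a share 5/7 of the remaining income goes to x_1: x_1* = 5 + 5/7·(M − 5p_1 − 2p_2)/p_1.
Discretionary income = 152 − 5·9 − 2·13 = 81; x_1* = 5 + 5/7·81/9 = 11.4286; x_2* = 2 + 2/7·81/13 = 3.7802.
Utility at the optimum: U(11.4286, 3.7802) = 4.4544.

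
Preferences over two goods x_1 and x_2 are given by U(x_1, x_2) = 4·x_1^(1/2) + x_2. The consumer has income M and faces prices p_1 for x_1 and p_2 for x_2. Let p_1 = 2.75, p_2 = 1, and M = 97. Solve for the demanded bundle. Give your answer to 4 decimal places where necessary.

Set MRS = p_1/p_2: 2·x_1^(−1/2) = p_1/p_2.
Solve: √x_1 = 2·p_2/p_1, so x_1*(p_1,p_2) = (2·p_2/p_1)², and x_2* = (M − p_1·x_1*)/p_2.
Plugging in: x_1* = (2·1/2.75)² = 0.5289, x_2* = 95.5455.

x_1* = 0.5289, x_2* = 95.5455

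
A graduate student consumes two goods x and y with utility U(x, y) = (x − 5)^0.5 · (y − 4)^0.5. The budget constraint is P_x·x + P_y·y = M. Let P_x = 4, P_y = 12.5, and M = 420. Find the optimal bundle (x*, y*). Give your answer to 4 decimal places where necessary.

Let x' = x−5, y' = y−4. MRS = y'/x' = P_x/P_y.
After buying the subsistence bundle (5, 4), a share 0.5 of the remaining income goes to x: x* = 5 + 0.5·(M − 5P_x − 4P_y)/P_x.
Discretionary income = 420 − 5·4 − 4·12.5 = 350; x* = 5 + 0.5·350/4 = 48.75; y* = 4 + 0.5·350/12.5 = 18.

x* = 48.75, y* = 18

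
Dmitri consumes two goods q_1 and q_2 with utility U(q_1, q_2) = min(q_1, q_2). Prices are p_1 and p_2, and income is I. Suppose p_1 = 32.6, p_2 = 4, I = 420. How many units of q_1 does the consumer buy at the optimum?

With perfect complements, no substitution: consume in ratio q_1:q_2 = 1:1.
Budget: p_1·q_1 + p_2·q_1 = I, so (p_1 + p_2)·q_1 = I.
Demand: q_1*(p_1,p_2,I) = I/(p_1 + p_2), q_2* = I/(p_1 + p_2).
Here 32.6 + 4 = 36.6, giving q_1* = 11.4754.

q_1* = 11.4754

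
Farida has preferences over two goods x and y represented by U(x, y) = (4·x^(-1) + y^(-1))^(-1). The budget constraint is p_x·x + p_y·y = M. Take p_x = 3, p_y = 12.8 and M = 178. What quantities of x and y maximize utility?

MRS = MU_x/MU_y = 4·(y/x)^(2). Set equal to p_x/p_y.
Hence y/x = ((1/4)·p_x/p_y)^(1/(2)), i.e. raised to the 0.5 power.
Substitute y = (y/x)·x into the budget: x* = M/(p_x + p_y·(y/x)).
Numerically y/x = 0.242061, so x* = 178/(3 + 12.8·0.242061) = 29.188 and y* = 0.242061·29.188 = 7.0653.

x* = 29.188, y* = 7.0653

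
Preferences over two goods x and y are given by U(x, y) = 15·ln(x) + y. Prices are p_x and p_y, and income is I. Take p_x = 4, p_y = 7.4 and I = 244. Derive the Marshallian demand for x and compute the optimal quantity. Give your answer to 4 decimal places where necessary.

x* = 27.75

So x*(p_x,p_y) = 15·p_y/p_x, independent of income; and y* = (I − 15·p_y)/p_y.
At the given prices: x* = 15·7.4/4 = 27.75.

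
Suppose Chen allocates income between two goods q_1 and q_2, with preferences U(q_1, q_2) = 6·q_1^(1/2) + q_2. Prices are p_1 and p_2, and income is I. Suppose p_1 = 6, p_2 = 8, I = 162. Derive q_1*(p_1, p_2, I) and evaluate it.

Set MRS = p_1/p_2: 3·q_1^(−1/2) = p_1/p_2.
Thus q_1* = (3·p_2/p_1)² — independent of I — with the rest of income spent on q_2.
Plugging in: q_1* = (3·8/6)² = 16.

q_1* = 16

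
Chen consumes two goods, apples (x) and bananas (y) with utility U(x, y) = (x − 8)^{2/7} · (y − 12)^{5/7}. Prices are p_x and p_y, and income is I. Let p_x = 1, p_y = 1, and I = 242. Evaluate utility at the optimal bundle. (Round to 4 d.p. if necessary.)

Let x' = x−8, y' = y−12. MRS = (2/5)·y'/x' = p_x/p_y.
After buying the subsistence bundle (8, 12), a share 2/7 of the remaining income goes to x: x* = 8 + 2/7·(I − 8p_x − 12p_y)/p_x.
Discretionary income = 242 − 8·1 − 12·1 = 222; x* = 8 + 2/7·222/1 = 71.4286; y* = 12 + 5/7·222/1 = 170.5714.
Utility at the optimum: U(71.4286, 170.5714) = 122.0472.

V = 122.0472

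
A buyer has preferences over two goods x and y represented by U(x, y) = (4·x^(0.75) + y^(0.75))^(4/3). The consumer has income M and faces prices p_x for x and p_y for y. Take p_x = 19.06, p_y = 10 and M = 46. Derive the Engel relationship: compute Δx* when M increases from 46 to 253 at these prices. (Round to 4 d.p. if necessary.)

MU_x ∝ 4·x^(-0.25), MU_y ∝ y^(-0.25), so MRS = 4·(y/x)^(0.25) = p_x/p_y.
Hence y/x = ((1/4)·p_x/p_y)^(1/(0.25)), i.e. raised to the 4 power.
Substitute y = (y/x)·x into the budget: x* = M/(p_x + p_y·(y/x)).
Numerically y/x = 0.051553, so x* = 46/(19.06 + 10·0.051553) = 2.3499.
At M' = 253: x* = 12.9243. Change: 12.9243 − 2.3499 = 10.5744.

Δx* = 10.5744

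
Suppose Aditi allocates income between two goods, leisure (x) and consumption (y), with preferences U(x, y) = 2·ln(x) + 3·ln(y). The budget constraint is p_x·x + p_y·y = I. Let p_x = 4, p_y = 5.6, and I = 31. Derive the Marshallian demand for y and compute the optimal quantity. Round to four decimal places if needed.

MU_x/MU_y = (2·y)/(3·x); tangency sets this equal to p_x/p_y.
Rearranging, p_y·y = (3/2)·p_x·x. Substituting into the budget gives p_x·x·(1 + (3/2)) = I.
Demand: x*(p_x,p_y,I) = 0.4·I/p_x and y* = 0.6·I/p_y.
At p_x=4, p_y=5.6, I=31: y* = 0.6·31/5.6 = 3.3214.

y* = 3.3214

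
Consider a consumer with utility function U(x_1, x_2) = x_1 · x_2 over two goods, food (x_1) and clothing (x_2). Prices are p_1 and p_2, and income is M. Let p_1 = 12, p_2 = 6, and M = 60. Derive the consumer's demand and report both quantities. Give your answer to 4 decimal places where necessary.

MU_x_1/MU_x_2 = (x_2)/(x_1); tangency sets this equal to p_1/p_2.
Rearranging, p_2·x_2 = p_1·x_1. Substituting into the budget gives p_1·x_1·(1 + 1) = M.
Demand: x_1*(p_1,p_2,M) = 0.5·M/p_1 and x_2* = 0.5·M/p_2.
At p_1=12, p_2=6, M=60: x_1* = 0.5·60/12 = 2.5, x_2* = 5.

x_1* = 2.5, x_2* = 5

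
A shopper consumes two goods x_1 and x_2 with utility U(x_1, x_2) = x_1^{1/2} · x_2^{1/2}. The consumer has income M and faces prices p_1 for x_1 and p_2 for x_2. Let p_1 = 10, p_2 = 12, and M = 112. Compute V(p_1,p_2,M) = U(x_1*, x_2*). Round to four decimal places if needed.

Demand: x_1*(p_1,p_2,M) = 0.5·M/p_1 and x_2* = 0.5·M/p_2.
At p_1=10, p_2=12, M=112: x_1* = 0.5·112/10 = 5.6, x_2* = 4.6667.
Utility at the optimum: U(5.6, 4.6667) = 5.1121.

V = 5.1121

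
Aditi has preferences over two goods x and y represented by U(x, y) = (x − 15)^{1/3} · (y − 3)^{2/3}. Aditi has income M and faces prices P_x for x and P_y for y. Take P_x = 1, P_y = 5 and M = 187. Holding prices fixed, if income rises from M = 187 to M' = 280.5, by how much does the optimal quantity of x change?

Substituting into the budget: x* = 15 + 1/3·(M − 15·P_x − 3·P_y)/P_x, and y* = 3 + 2/3·(…)/P_y.
Discretionary income = 187 − 15·1 − 3·5 = 157; x* = 15 + 1/3·157/1 = 67.3333.
At M' = 280.5: x* = 98.5. Change: 98.5 − 67.3333 = 31.1667.

Δx* = 31.1667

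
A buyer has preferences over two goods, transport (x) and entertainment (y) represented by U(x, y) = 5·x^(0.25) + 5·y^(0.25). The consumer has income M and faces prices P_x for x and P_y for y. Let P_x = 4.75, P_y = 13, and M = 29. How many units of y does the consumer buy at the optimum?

y* = 0.93

MRS = MU_x/MU_y = (y/x)^(0.75). Set equal to P_x/P_y.
Solve for the ratio: y/x = [P_x/P_y]^(4/3).
Substitute y = (y/x)·x into the budget: x* = M/(P_x + P_y·(y/x)).
Numerically y/x = 0.261216, so x* = 29/(4.75 + 13·0.261216) = 3.5601 and y* = 0.261216·3.5601 = 0.93.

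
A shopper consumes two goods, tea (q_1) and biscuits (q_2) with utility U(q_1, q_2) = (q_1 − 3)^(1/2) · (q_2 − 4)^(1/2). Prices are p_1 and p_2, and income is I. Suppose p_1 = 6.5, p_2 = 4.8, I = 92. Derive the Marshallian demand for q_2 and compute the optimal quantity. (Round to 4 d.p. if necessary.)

After buying the subsistence bundle (3, 4), a share 0.5 of the remaining income goes to q_1: q_1* = 3 + 0.5·(I − 3p_1 − 4p_2)/p_1.
Discretionary income = 92 − 3·6.5 − 4·4.8 = 53.3; q_2* = 4 + 0.5·53.3/4.8 = 9.5521.

q_2* = 9.5521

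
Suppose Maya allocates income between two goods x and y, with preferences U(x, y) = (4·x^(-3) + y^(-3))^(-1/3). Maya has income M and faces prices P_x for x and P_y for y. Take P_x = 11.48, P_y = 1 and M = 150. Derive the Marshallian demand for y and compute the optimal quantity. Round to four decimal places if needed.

y* = 15.2749

From the CES first-order condition, 4·(y/x)^(4) = P_x/P_y.
Solve for the ratio: y/x = [(1/4)·P_x/P_y]^(0.25).
Substitute y = (y/x)·x into the budget: x* = M/(P_x + P_y·(y/x)).
Numerically y/x = 1.301579, so x* = 150/(11.48 + 1·1.301579) = 11.7356 and y* = 1.301579·11.7356 = 15.2749.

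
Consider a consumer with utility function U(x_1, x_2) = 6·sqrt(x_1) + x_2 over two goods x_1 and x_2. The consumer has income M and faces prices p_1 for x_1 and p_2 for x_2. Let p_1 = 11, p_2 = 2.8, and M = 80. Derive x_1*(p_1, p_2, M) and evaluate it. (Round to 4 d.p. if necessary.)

MU_x_1 = 3/√x_1, MU_x_2 = 1. Tangency: 3/√x_1 = p_1/p_2.
Thus x_1* = (3·p_2/p_1)² — independent of M — with the rest of income spent on x_2.
Plugging in: x_1* = (3·2.8/11)² = 0.5831.

x_1* = 0.5831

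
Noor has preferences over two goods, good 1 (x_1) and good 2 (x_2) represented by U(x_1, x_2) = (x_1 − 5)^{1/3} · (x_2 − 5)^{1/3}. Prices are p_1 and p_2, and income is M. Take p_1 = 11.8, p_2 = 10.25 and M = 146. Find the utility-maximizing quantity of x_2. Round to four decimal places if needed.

x_2* = 6.7439

After buying the subsistence bundle (5, 5), a share 0.5 of the remaining income goes to x_1: x_1* = 5 + 0.5·(M − 5p_1 − 5p_2)/p_1.
Discretionary income = 146 − 5·11.8 − 5·10.25 = 35.75; x_2* = 5 + 0.5·35.75/10.25 = 6.7439.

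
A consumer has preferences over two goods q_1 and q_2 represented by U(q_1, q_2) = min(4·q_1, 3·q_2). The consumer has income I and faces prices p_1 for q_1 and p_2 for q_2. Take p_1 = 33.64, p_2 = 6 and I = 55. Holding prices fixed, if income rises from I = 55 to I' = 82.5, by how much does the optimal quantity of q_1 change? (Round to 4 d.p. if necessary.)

Δq_1* = 0.6604

Leontief preferences: the optimum is at the kink where q_1/3 = q_2/4, i.e. q_2 = (4/3)·q_1.
Budget: p_1·q_1 + p_2·(4/3)·q_1 = I, so (3·p_1 + 4·p_2)·q_1 = 3·I.
Demand: q_1*(p_1,p_2,I) = 3·I/(3·p_1 + 4·p_2), q_2* = 4·I/(3·p_1 + 4·p_2).
Here 3·33.64 + 4·6 = 124.92, giving q_1* = 1.3208.
At I' = 82.5: q_1* = 1.9813. Change: 1.9813 − 1.3208 = 0.6604.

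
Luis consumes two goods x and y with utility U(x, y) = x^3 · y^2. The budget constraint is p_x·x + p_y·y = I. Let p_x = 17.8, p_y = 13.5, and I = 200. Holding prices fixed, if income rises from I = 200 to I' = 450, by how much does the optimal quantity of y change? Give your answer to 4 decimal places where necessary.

MU_x/MU_y = (3·y)/(2·x); tangency sets this equal to p_x/p_y.
Rearranging, p_y·y = (2/3)·p_x·x. Substituting into the budget gives p_x·x·(1 + (2/3)) = I.
Demand: x*(p_x,p_y,I) = 0.6·I/p_x and y* = 0.4·I/p_y.
At p_x=17.8, p_y=13.5, I=200: y* = 0.4·200/13.5 = 5.9259.
At I' = 450: y* = 13.3333. Change: 13.3333 − 5.9259 = 7.4074.

Δy* = 7.4074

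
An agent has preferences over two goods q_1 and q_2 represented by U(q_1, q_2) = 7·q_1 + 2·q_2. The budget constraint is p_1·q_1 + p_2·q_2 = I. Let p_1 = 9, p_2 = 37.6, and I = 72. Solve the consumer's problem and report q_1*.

q_1* = 8

Perfect substitutes: compare marginal utility per dollar. 7/p_1 vs 2/p_2 → 0.7778 vs 0.0532.
q_1 gives more utility per dollar, so spend all income on q_1: q_1* = I/p_1, q_2* = 0.
Numerically: q_1* = 8, q_2* = 0.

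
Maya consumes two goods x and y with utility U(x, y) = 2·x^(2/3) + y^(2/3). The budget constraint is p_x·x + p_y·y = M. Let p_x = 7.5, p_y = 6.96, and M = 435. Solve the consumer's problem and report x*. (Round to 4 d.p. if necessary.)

Substitute y = (y/x)·x into the budget: x* = M/(p_x + p_y·(y/x)).
Numerically y/x = 0.156411, so x* = 435/(7.5 + 6.96·0.156411) = 50.6484.

x* = 50.6484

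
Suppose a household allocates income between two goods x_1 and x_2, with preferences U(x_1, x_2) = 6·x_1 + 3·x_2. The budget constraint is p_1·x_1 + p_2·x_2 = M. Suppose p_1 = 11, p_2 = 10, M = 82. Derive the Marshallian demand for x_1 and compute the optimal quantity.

x_1* = 7.4545

Perfect substitutes: compare marginal utility per dollar. 6/p_1 vs 3/p_2 → 0.5455 vs 0.3.
x_1 gives more utility per dollar, so spend all income on x_1: x_1* = M/p_1, x_2* = 0.
Numerically: x_1* = 7.4545, x_2* = 0.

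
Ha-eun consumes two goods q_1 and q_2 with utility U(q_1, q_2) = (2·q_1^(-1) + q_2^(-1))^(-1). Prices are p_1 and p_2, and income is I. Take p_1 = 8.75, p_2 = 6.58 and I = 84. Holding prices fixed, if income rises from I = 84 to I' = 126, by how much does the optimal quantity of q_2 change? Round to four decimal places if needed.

Δq_2* = 2.4262

MU_q_1 ∝ 2·q_1^(-2), MU_q_2 ∝ q_2^(-2), so MRS = 2·(q_2/q_1)^(2) = p_1/p_2.
Solve for the ratio: q_2/q_1 = [(1/2)·p_1/p_2]^(0.5).
Substitute q_2 = (q_2/q_1)·q_1 into the budget: q_1* = I/(p_1 + p_2·(q_2/q_1)).
Numerically q_2/q_1 = 0.81541, so q_1* = 84/(8.75 + 6.58·0.81541) = 5.9509 and q_2* = 0.81541·5.9509 = 4.8525.
At I' = 126: q_2* = 7.2787. Change: 7.2787 − 4.8525 = 2.4262.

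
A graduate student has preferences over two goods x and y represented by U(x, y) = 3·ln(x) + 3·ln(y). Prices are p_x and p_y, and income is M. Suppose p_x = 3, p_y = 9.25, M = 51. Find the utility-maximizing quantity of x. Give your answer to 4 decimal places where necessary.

x* = 8.5

Demand: x*(p_x,p_y,M) = 0.5·M/p_x and y* = 0.5·M/p_y.
At p_x=3, p_y=9.25, M=51: x* = 0.5·51/3 = 8.5.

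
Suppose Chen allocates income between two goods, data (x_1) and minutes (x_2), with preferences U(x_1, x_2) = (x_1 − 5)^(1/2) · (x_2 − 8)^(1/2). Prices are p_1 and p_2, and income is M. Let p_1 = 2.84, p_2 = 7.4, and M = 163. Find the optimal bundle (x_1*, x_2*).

This is Cobb-Douglas in (x_1−5, x_2−8): tangency gives 0.5·p_2·(x_2−8) = 0.5·p_1·(x_1−5).
After buying the subsistence bundle (5, 8), a share 0.5 of the remaining income goes to x_1: x_1* = 5 + 0.5·(M − 5p_1 − 8p_2)/p_1.
Discretionary income = 163 − 5·2.84 − 8·7.4 = 89.6; x_1* = 5 + 0.5·89.6/2.84 = 20.7746; x_2* = 8 + 0.5·89.6/7.4 = 14.0541.

x_1* = 20.7746, x_2* = 14.0541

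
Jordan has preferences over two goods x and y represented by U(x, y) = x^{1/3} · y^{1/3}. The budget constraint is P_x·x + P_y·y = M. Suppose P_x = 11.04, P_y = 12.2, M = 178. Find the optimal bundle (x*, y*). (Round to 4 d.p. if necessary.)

Tangency: MRS = y/x = P_x/P_y.
Rearranging, P_y·y = P_x·x. Substituting into the budget gives P_x·x·(1 + 1) = M.
Demand: x*(P_x,P_y,M) = 0.5·M/P_x and y* = 0.5·M/P_y.
At P_x=11.04, P_y=12.2, M=178: x* = 0.5·178/11.04 = 8.0616, y* = 7.2951.

x* = 8.0616, y* = 7.2951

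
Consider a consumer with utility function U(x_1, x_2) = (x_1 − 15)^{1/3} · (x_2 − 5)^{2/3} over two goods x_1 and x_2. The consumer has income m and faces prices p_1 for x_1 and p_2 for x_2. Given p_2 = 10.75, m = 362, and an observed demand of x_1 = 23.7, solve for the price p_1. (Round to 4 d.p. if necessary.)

Let x_1' = x_1−15, x_2' = x_2−5. MRS = (1/2)·x_2'/x_1' = p_1/p_2.
Substituting into the budget: x_1* = 15 + 1/3·(m − 15·p_1 − 5·p_2)/p_1, and x_2* = 5 + 2/3·(…)/p_2.
Set x_1* = 23.7 in the demand function and solve for p_1: p_1 = 7.5.

p_1 = 7.5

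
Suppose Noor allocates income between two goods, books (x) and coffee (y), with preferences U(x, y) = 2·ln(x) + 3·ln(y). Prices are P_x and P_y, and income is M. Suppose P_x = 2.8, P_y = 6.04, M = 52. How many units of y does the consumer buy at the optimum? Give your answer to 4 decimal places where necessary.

MU_x/MU_y = (2·y)/(3·x); tangency sets this equal to P_x/P_y.
Rearranging, P_y·y = (3/2)·P_x·x. Substituting into the budget gives P_x·x·(1 + (3/2)) = M.
Demand: x*(P_x,P_y,M) = 0.4·M/P_x and y* = 0.6·M/P_y.
At P_x=2.8, P_y=6.04, M=52: y* = 0.6·52/6.04 = 5.1656.

y* = 5.1656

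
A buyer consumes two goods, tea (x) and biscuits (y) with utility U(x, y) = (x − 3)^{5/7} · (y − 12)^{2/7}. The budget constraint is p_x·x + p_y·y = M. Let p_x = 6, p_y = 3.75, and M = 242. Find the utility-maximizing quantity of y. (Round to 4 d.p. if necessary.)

Let x' = x−3, y' = y−12. MRS = (5/2)·y'/x' = p_x/p_y.
After buying the subsistence bundle (3, 12), a share 5/7 of the remaining income goes to x: x* = 3 + 5/7·(M − 3p_x − 12p_y)/p_x.
Discretionary income = 242 − 3·6 − 12·3.75 = 179; y* = 12 + 2/7·179/3.75 = 25.6381.

y* = 25.6381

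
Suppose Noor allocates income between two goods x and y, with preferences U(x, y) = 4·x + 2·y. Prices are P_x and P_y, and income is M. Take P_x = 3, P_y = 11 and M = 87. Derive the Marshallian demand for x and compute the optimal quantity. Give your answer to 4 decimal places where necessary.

x* = 29

Linear utility — the consumer picks whichever good has higher MU/price: 4/3 = 1.3333 vs 2/11 = 0.1818.
x gives more utility per dollar, so spend all income on x: x* = M/P_x, y* = 0.
Numerically: x* = 29, y* = 0.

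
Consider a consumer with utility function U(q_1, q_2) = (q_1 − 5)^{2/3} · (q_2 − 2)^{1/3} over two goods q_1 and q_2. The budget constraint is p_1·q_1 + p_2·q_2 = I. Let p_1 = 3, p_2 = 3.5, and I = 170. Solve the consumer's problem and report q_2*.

q_2* = 16.0952

This is Cobb-Douglas in (q_1−5, q_2−2): tangency gives 2/3·p_2·(q_2−2) = 1/3·p_1·(q_1−5).
Substituting into the budget: q_1* = 5 + 2/3·(I − 5·p_1 − 2·p_2)/p_1, and q_2* = 2 + 1/3·(…)/p_2.
Discretionary income = 170 − 5·3 − 2·3.5 = 148; q_2* = 2 + 1/3·148/3.5 = 16.0952.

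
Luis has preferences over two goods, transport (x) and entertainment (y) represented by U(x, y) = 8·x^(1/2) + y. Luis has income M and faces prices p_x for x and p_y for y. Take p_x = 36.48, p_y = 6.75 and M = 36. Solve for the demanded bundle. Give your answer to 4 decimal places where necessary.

Utility is quasi-linear in y; the FOC for x is 4/√x = p_x/p_y.
Solve: √x = 4·p_y/p_x, so x*(p_x,p_y) = (4·p_y/p_x)², and y* = (M − p_x·x*)/p_y.
Plugging in: x* = (4·6.75/36.48)² = 0.5478, y* = 2.3728.

x* = 0.5478, y* = 2.3728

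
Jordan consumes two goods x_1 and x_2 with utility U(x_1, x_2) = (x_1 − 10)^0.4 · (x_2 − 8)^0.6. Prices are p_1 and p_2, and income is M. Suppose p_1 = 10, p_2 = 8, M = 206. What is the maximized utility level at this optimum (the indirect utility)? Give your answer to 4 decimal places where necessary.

MRS = (2/3)·(x_2−8)/(x_1−10). Tangency with p_1/p_2 gives x_2−8 = (3/2)·(p_1/p_2)·(x_1−10).
After buying the subsistence bundle (10, 8), a share 0.4 of the remaining income goes to x_1: x_1* = 10 + 0.4·(M − 10p_1 − 8p_2)/p_1.
Discretionary income = 206 − 10·10 − 8·8 = 42; x_1* = 10 + 0.4·42/10 = 11.68; x_2* = 8 + 0.6·42/8 = 11.15.
Utility at the optimum: U(11.68, 11.15) = 2.4497.

V = 2.4497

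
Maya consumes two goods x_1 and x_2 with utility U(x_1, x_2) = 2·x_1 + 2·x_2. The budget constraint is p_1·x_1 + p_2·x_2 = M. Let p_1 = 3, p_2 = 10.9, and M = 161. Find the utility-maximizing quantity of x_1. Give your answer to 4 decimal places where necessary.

Perfect substitutes: compare marginal utility per dollar. 2/p_1 vs 2/p_2 → 0.6667 vs 0.1835.
x_1 gives more utility per dollar, so spend all income on x_1: x_1* = M/p_1, x_2* = 0.
Numerically: x_1* = 53.6667, x_2* = 0.

x_1* = 53.6667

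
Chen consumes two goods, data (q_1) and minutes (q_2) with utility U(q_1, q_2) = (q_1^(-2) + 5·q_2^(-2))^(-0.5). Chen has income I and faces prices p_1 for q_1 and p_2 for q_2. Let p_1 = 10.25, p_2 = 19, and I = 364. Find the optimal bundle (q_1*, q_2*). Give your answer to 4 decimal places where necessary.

q_1* = 9.9187, q_2* = 13.807

MU_q_1 ∝ q_1^(-3), MU_q_2 ∝ 5·q_2^(-3), so MRS = (1/5)·(q_2/q_1)^(3) = p_1/p_2.
Solve for the ratio: q_2/q_1 = [5·p_1/p_2]^(1/3).
With the ratio pinned down, the budget gives q_1* = I/(p_1 + p_2·(q_2/q_1)) and q_2* = (q_2/q_1)·q_1*.
Numerically q_2/q_1 = 1.392024, so q_1* = 364/(10.25 + 19·1.392024) = 9.9187 and q_2* = 1.392024·9.9187 = 13.807.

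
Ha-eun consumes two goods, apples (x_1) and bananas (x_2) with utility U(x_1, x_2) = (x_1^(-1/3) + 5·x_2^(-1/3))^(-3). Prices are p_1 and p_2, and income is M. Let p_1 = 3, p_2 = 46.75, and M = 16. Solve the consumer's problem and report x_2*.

Numerically x_2/x_1 = 0.426317, so x_1* = 16/(3 + 46.75·0.426317) = 0.6978 and x_2* = 0.426317·0.6978 = 0.2975.

x_2* = 0.2975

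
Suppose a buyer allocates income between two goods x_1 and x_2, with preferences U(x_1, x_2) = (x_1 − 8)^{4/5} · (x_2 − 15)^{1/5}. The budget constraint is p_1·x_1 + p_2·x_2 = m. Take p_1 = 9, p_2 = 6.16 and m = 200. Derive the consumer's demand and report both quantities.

Substituting into the budget: x_1* = 8 + 0.8·(m − 8·p_1 − 15·p_2)/p_1, and x_2* = 15 + 0.2·(…)/p_2.
Discretionary income = 200 − 8·9 − 15·6.16 = 35.6; x_1* = 8 + 0.8·35.6/9 = 11.1644; x_2* = 15 + 0.2·35.6/6.16 = 16.1558.

x_1* = 11.1644, x_2* = 16.1558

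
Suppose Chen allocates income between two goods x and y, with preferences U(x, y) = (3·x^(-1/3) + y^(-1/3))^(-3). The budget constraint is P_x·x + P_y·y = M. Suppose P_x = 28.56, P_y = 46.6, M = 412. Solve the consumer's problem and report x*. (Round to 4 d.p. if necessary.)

x* = 9.6441

MU_x ∝ 3·x^(-4/3), MU_y ∝ y^(-4/3), so MRS = 3·(y/x)^(4/3) = P_x/P_y.
Solve for the ratio: y/x = [(1/3)·P_x/P_y]^(0.75).
With the ratio pinned down, the budget gives x* = M/(P_x + P_y·(y/x)) and y* = (y/x)·x*.
Numerically y/x = 0.30387, so x* = 412/(28.56 + 46.6·0.30387) = 9.6441.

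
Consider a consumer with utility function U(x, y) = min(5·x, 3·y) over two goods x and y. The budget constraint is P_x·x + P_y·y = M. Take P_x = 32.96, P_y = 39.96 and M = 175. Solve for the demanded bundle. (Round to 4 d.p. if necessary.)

Leontief preferences: the optimum is at the kink where x/3 = y/5, i.e. y = (5/3)·x.
Budget: P_x·x + P_y·(5/3)·x = M, so (3·P_x + 5·P_y)·x = 3·M.
Demand: x*(P_x,P_y,M) = 3·M/(3·P_x + 5·P_y), y* = 5·M/(3·P_x + 5·P_y).
Here 3·32.96 + 5·39.96 = 298.68, giving x* = 1.7577 and y* = 2.9296.

x* = 1.7577, y* = 2.9296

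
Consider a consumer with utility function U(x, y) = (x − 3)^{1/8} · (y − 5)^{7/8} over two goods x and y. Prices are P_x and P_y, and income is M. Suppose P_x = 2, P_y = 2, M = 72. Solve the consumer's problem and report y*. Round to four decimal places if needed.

Let x' = x−3, y' = y−5. MRS = (1/7)·y'/x' = P_x/P_y.
Substituting into the budget: x* = 3 + 0.125·(M − 3·P_x − 5·P_y)/P_x, and y* = 5 + 0.875·(…)/P_y.
Discretionary income = 72 − 3·2 − 5·2 = 56; y* = 5 + 0.875·56/2 = 29.5.

y* = 29.5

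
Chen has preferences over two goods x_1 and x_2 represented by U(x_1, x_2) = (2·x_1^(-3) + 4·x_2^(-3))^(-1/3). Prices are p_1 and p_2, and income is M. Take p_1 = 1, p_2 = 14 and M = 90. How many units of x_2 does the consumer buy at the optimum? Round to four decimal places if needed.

Substitute x_2 = (x_2/x_1)·x_1 into the budget: x_1* = M/(p_1 + p_2·(x_2/x_1)).
Numerically x_2/x_1 = 0.614788, so x_1* = 90/(1 + 14·0.614788) = 9.3681 and x_2* = 0.614788·9.3681 = 5.7594.

x_2* = 5.7594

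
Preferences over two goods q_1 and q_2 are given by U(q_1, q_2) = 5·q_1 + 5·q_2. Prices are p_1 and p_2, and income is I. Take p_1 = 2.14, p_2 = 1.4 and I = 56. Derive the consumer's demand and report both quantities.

q_1* = 0, q_2* = 40

Perfect substitutes: compare marginal utility per dollar. 5/p_1 vs 5/p_2 → 2.3364 vs 3.5714.
q_2 gives more utility per dollar, so spend all income on q_2: q_2* = I/p_2, q_1* = 0.
Numerically: q_1* = 0, q_2* = 40.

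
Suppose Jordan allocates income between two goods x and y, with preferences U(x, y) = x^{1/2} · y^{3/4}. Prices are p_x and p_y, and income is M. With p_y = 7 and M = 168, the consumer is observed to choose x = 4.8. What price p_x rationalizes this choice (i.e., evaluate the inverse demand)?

p_x = 14

Tangency: MRS = (2/3)·y/x = p_x/p_y.
So 0.5·p_y·y = 0.75·p_x·x; combined with the budget, a share 0.4 of income goes to x.
Demand: x*(p_x,p_y,M) = 0.4·M/p_x and y* = 0.6·M/p_y.
Set x* = 4.8 in the demand function and solve for p_x: p_x = 14.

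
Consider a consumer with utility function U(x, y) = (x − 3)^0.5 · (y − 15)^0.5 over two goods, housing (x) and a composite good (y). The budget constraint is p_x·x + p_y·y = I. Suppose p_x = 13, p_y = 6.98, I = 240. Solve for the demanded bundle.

x* = 6.7038, y* = 21.8983

Let x' = x−3, y' = y−15. MRS = y'/x' = p_x/p_y.
After buying the subsistence bundle (3, 15), a share 0.5 of the remaining income goes to x: x* = 3 + 0.5·(I − 3p_x − 15p_y)/p_x.
Discretionary income = 240 − 3·13 − 15·6.98 = 96.3; x* = 3 + 0.5·96.3/13 = 6.7038; y* = 15 + 0.5·96.3/6.98 = 21.8983.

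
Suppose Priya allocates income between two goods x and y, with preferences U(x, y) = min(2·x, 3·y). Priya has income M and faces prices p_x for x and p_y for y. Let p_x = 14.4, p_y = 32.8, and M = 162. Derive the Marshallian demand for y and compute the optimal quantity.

Demand: x*(p_x,p_y,M) = 3·M/(3·p_x + 2·p_y), y* = 2·M/(3·p_x + 2·p_y).
Here 3·14.4 + 2·32.8 = 108.8, giving y* = 2.9779.

y* = 2.9779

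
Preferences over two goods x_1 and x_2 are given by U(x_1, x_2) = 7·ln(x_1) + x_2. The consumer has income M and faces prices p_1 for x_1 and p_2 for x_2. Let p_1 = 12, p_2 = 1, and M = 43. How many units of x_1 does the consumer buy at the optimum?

Set MRS = p_1/p_2: (7/x_1)/1 = p_1/p_2.
So x_1*(p_1,p_2) = 7·p_2/p_1, independent of income; and x_2* = (M − 7·p_2)/p_2.
At the given prices: x_1* = 7·1/12 = 0.5833.

x_1* = 0.5833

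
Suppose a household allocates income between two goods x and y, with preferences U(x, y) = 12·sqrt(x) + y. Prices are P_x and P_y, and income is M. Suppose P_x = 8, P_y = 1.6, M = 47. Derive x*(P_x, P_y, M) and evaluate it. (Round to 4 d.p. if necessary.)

Set MRS = P_x/P_y: 6·x^(−1/2) = P_x/P_y.
Thus x* = (6·P_y/P_x)² — independent of M — with the rest of income spent on y.
Plugging in: x* = (6·1.6/8)² = 1.44.

x* = 1.44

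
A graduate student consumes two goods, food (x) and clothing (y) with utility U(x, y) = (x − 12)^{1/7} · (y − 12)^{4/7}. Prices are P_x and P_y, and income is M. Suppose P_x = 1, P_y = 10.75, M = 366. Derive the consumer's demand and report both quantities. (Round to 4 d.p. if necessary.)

x* = 57, y* = 28.7442

This is Cobb-Douglas in (x−12, y−12): tangency gives 1/7·P_y·(y−12) = 4/7·P_x·(x−12).
Substituting into the budget: x* = 12 + 0.2·(M − 12·P_x − 12·P_y)/P_x, and y* = 12 + 0.8·(…)/P_y.
Discretionary income = 366 − 12·1 − 12·10.75 = 225; x* = 12 + 0.2·225/1 = 57; y* = 12 + 0.8·225/10.75 = 28.7442.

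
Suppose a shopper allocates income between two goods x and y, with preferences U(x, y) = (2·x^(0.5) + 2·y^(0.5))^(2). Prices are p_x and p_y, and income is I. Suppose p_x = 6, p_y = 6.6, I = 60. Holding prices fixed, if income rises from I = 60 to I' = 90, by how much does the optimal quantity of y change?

Substitute y = (y/x)·x into the budget: x* = I/(p_x + p_y·(y/x)).
Numerically y/x = 0.826446, so x* = 60/(6 + 6.6·0.826446) = 5.2381 and y* = 0.826446·5.2381 = 4.329.
At I' = 90: y* = 6.4935. Change: 6.4935 − 4.329 = 2.1645.

Δy* = 2.1645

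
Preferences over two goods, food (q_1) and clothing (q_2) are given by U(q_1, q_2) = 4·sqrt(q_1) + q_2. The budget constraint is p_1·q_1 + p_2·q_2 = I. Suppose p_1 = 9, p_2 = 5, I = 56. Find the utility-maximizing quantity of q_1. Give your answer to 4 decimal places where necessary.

q_1* = 1.2346

Utility is quasi-linear in q_2; the FOC for q_1 is 2/√q_1 = p_1/p_2.
Thus q_1* = (2·p_2/p_1)² — independent of I — with the rest of income spent on q_2.
Plugging in: q_1* = (2·5/9)² = 1.2346.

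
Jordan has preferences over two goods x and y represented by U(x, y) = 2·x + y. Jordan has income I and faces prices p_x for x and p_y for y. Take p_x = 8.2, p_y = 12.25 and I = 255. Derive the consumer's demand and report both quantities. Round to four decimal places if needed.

x* = 31.0976, y* = 0

Numerically: x* = 31.0976, y* = 0.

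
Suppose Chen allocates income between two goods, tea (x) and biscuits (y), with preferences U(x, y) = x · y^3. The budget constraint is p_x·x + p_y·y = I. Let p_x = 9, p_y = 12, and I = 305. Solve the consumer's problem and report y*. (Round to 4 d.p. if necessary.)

Demand: x*(p_x,p_y,I) = 0.25·I/p_x and y* = 0.75·I/p_y.
At p_x=9, p_y=12, I=305: y* = 0.75·305/12 = 19.0625.

y* = 19.0625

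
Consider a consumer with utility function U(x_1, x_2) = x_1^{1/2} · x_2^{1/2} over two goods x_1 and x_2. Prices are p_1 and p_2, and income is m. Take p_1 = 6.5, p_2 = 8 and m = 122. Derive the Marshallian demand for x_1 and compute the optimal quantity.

MU_x_1/MU_x_2 = (0.5·x_2)/(0.5·x_1); tangency sets this equal to p_1/p_2.
So 0.5·p_2·x_2 = 0.5·p_1·x_1; combined with the budget, a share 0.5 of income goes to x_1.
Demand: x_1*(p_1,p_2,m) = 0.5·m/p_1 and x_2* = 0.5·m/p_2.
At p_1=6.5, p_2=8, m=122: x_1* = 0.5·122/6.5 = 9.3846.

x_1* = 9.3846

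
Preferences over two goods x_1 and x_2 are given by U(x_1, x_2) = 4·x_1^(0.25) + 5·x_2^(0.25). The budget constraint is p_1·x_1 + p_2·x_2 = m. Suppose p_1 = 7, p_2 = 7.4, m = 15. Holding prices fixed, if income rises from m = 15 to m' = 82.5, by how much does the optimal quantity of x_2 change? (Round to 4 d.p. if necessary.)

Δx_2* = 5.193

MU_x_1 ∝ 4·x_1^(-0.75), MU_x_2 ∝ 5·x_2^(-0.75), so MRS = (4/5)·(x_2/x_1)^(0.75) = p_1/p_2.
Hence x_2/x_1 = ((5/4)·p_1/p_2)^(1/(0.75)), i.e. raised to the 4/3 power.
With the ratio pinned down, the budget gives x_1* = m/(p_1 + p_2·(x_2/x_1)) and x_2* = (x_2/x_1)·x_1*.
Numerically x_2/x_1 = 1.25036, so x_1* = 15/(7 + 7.4·1.25036) = 0.9229 and x_2* = 1.25036·0.9229 = 1.154.
At m' = 82.5: x_2* = 6.3469. Change: 6.3469 − 1.154 = 5.193.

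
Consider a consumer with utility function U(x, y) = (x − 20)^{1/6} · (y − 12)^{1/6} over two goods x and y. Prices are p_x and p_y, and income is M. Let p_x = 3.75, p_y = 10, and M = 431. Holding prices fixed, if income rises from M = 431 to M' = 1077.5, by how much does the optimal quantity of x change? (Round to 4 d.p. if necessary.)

This is Cobb-Douglas in (x−20, y−12): tangency gives 1/6·p_y·(y−12) = 1/6·p_x·(x−20).
Substituting into the budget: x* = 20 + 0.5·(M − 20·p_x − 12·p_y)/p_x, and y* = 12 + 0.5·(…)/p_y.
Discretionary income = 431 − 20·3.75 − 12·10 = 236; x* = 20 + 0.5·236/3.75 = 51.4667.
At M' = 1077.5: x* = 137.6667. Change: 137.6667 − 51.4667 = 86.2.

Δx* = 86.2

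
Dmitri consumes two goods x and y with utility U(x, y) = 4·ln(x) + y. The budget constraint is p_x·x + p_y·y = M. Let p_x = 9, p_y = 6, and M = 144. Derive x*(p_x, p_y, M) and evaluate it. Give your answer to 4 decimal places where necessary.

MU_x = 4/x, MU_y = 1. Tangency: 4/x = p_x/p_y.
So x*(p_x,p_y) = 4·p_y/p_x, independent of income; and y* = (M − 4·p_y)/p_y.
At the given prices: x* = 4·6/9 = 2.6667.

x* = 2.6667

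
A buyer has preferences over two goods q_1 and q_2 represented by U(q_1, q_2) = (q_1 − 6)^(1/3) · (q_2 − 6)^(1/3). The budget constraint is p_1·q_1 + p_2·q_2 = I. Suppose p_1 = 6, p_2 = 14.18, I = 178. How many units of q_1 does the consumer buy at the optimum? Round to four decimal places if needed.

q_1* = 10.7433

This is Cobb-Douglas in (q_1−6, q_2−6): tangency gives 1/3·p_2·(q_2−6) = 1/3·p_1·(q_1−6).
Substituting into the budget: q_1* = 6 + 0.5·(I − 6·p_1 − 6·p_2)/p_1, and q_2* = 6 + 0.5·(…)/p_2.
Discretionary income = 178 − 6·6 − 6·14.18 = 56.92; q_1* = 6 + 0.5·56.92/6 = 10.7433.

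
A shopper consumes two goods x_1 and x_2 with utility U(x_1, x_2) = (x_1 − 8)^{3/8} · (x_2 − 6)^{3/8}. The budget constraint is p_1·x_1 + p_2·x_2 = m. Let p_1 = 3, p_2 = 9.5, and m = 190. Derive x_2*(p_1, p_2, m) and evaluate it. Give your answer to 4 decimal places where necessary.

x_2* = 11.7368

After buying the subsistence bundle (8, 6), a share 0.5 of the remaining income goes to x_1: x_1* = 8 + 0.5·(m − 8p_1 − 6p_2)/p_1.
Discretionary income = 190 − 8·3 − 6·9.5 = 109; x_2* = 6 + 0.5·109/9.5 = 11.7368.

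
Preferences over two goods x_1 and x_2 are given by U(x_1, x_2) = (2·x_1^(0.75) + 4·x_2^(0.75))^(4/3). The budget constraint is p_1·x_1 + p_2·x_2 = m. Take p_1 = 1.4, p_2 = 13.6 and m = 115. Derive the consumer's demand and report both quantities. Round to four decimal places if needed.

x_1* = 80.7338, x_2* = 0.1451

MU_x_1 ∝ 2·x_1^(-0.25), MU_x_2 ∝ 4·x_2^(-0.25), so MRS = (1/2)·(x_2/x_1)^(0.25) = p_1/p_2.
Solve for the ratio: x_2/x_1 = [2·p_1/p_2]^(4).
With the ratio pinned down, the budget gives x_1* = m/(p_1 + p_2·(x_2/x_1)) and x_2* = (x_2/x_1)·x_1*.
Numerically x_2/x_1 = 0.001797, so x_1* = 115/(1.4 + 13.6·0.001797) = 80.7338 and x_2* = 0.001797·80.7338 = 0.1451.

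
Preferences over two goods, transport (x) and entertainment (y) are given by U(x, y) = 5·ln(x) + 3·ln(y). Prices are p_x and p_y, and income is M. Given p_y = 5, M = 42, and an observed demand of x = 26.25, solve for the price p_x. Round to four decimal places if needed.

p_x = 1

The MRS is (5/3)·y/x. Set MRS = p_x/p_y.
So 5·p_y·y = 3·p_x·x; combined with the budget, a share 0.625 of income goes to x.
Demand: x*(p_x,p_y,M) = 0.625·M/p_x and y* = 0.375·M/p_y.
Set x* = 26.25 in the demand function and solve for p_x: p_x = 1.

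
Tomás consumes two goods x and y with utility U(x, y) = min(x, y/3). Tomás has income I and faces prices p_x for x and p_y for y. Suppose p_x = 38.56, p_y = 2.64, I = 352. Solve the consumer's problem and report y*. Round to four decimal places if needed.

y* = 22.7194

With perfect complements, no substitution: consume in ratio x:y = 1:3.
Budget: p_x·x + p_y·3·x = I, so (p_x + 3·p_y)·x = I.
Demand: x*(p_x,p_y,I) = I/(p_x + 3·p_y), y* = 3·I/(p_x + 3·p_y).
Here 38.56 + 3·2.64 = 46.48, giving y* = 22.7194.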